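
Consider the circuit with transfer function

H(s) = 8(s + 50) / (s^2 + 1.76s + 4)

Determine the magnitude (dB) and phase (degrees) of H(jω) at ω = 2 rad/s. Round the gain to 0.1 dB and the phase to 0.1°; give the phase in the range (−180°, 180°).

At s = jω = j2:
zero (s+50): 50 + j2 → |·| = √(50²+2²) = √2504 ≈ 50.04, ∠ = arctan(2/50) ≈ 2.29°
quadratic: (j2)² + 1.76·j2 + 4 = 0 + j3.52 → |·| ≈ 3.52, ∠ ≈ 90.00°
|H| = 8 · 50.04 / 3.52 ≈ 113.73
Gain = 20 log₁₀(113.73) ≈ 41.12 dB
∠H = 2.29° − 90.00° = -87.71°

41.1 dB, -87.7°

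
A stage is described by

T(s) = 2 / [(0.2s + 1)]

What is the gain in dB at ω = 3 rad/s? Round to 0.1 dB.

At ω = 3 rad/s:
pole (1 + j3·0.2) = 1 + j0.6 → |·| ≈ 1.1662, ∠ ≈ 30.96°
|T| = 2 · 1 / (1.1662) ≈ 1.715
Gain = 20 log₁₀(1.715) ≈ 4.69 dB

4.7 dB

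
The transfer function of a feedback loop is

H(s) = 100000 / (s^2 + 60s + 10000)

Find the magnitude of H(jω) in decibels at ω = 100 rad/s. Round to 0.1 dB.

At s = jω = j100:
quadratic: (j100)² + 60·j100 + 10000 = 0 + j6000 → |·| ≈ 6000, ∠ ≈ 90.00°
|H| = 100000 / 6000 ≈ 16.667
Gain = 20 log₁₀(16.667) ≈ 24.44 dB

24.4 dB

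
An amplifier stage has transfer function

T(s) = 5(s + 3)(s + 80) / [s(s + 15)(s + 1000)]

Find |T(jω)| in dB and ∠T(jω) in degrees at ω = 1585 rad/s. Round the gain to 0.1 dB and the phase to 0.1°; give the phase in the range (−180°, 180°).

-51.5 dB, -60.2°

At s = jω = j1585:
zero (s+3): 3 + j1585 → |·| = √(3²+1585²) = √2512234 ≈ 1585, ∠ = arctan(1585/3) ≈ 89.89°
zero (s+80): 80 + j1585 → |·| = √(80²+1585²) = √2518625 ≈ 1587, ∠ = arctan(1585/80) ≈ 87.11°
pole (s+15): 15 + j1585 → |·| = √(15²+1585²) = √2512450 ≈ 1585.1, ∠ = arctan(1585/15) ≈ 89.46°
pole (s+1000): 1000 + j1585 → |·| = √(1000²+1585²) = √3512225 ≈ 1874.1, ∠ = arctan(1585/1000) ≈ 57.75°
pole at origin: |s| = 1585, ∠ = 90.00° (in denominator)
|T| = 5 · 2.5154e+06 / 4.7085e+09 ≈ 0.0026711
Gain = 20 log₁₀(0.0026711) ≈ -51.47 dB
∠T = 177.00° − 237.21° = -60.21°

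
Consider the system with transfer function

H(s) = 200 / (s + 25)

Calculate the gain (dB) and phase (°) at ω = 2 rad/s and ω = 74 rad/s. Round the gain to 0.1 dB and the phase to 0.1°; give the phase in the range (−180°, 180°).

ω = 2: 18.0 dB, -4.6°; ω = 74: 8.2 dB, -71.3°

Substitute s = j2:
Numerator: 200 = 200 + j0
Denominator: (j2) + 25 = 25 + j2
|N| = √(200² + 0²) ≈ 200, ∠N ≈ 0.00°
|D| = √(25² + 2²) ≈ 25.08, ∠D ≈ 4.57°
|H| = 200 / 25.08 ≈ 7.9745
Gain = 20 log₁₀(7.9745) ≈ 18.03 dB
∠H = 0.00° − 4.57° = -4.57°

Substitute s = j74:
Numerator: 200 = 200 + j0
Denominator: (j74) + 25 = 25 + j74
|N| = √(200² + 0²) ≈ 200, ∠N ≈ 0.00°
|D| = √(25² + 74²) ≈ 78.109, ∠D ≈ 71.33°
|H| = 200 / 78.109 ≈ 2.5605
Gain = 20 log₁₀(2.5605) ≈ 8.17 dB
∠H = 0.00° − 71.33° = -71.33°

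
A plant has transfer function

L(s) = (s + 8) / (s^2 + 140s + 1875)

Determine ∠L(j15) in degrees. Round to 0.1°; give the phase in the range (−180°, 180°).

10.1°

Substitute s = j15:
Numerator: (j15) + 8 = 8 + j15
Denominator: (j15)^2 + 140(j15) + 1875 = 1650 + j2100
|N| = √(8² + 15²) ≈ 17, ∠N ≈ 61.93°
|D| = √(1650² + 2100²) ≈ 2670.7, ∠D ≈ 51.84°
∠L = 61.93° − 51.84° = 10.09°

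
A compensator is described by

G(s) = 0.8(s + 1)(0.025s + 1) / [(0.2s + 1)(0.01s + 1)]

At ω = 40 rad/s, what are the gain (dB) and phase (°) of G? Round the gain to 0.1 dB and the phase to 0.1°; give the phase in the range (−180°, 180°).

14.3 dB, 28.9°

At ω = 40 rad/s:
zero (1 + j40·1) = 1 + j40 → |·| ≈ 40.012, ∠ ≈ 88.57°
zero (1 + j40·0.025) = 1 + j1 → |·| ≈ 1.4142, ∠ ≈ 45.00°
pole (1 + j40·0.2) = 1 + j8 → |·| ≈ 8.0623, ∠ ≈ 82.87°
pole (1 + j40·0.01) = 1 + j0.4 → |·| ≈ 1.077, ∠ ≈ 21.80°
|G| = 0.8 · 40.012 · 1.4142 / (8.0623 · 1.077) ≈ 5.2133
Gain = 20 log₁₀(5.2133) ≈ 14.34 dB
∠G = (88.57° + 45.00°) − (82.87° + 21.80°) = 28.90°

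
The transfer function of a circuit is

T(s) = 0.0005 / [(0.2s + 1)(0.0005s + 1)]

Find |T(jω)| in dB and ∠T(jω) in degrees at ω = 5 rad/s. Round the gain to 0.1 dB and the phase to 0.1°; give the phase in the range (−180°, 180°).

-69.0 dB, -45.1°

At ω = 5 rad/s:
pole (1 + j5·0.2) = 1 + j1 → |·| ≈ 1.4142, ∠ ≈ 45.00°
pole (1 + j5·0.0005) = 1 + j0.0025 → |·| ≈ 1, ∠ ≈ 0.14°
|T| = 0.0005 · 1 / (1.4142 · 1) ≈ 0.00035356
Gain = 20 log₁₀(0.00035356) ≈ -69.03 dB
∠T = (0°) − (45.00° + 0.14°) = -45.14°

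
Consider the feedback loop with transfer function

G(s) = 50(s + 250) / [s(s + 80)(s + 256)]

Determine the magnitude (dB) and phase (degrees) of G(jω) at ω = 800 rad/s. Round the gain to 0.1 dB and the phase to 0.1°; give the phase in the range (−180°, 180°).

-82.2 dB, -173.9°

At s = jω = j800:
zero (s+250): 250 + j800 → |·| = √(250²+800²) = √702500 ≈ 838.15, ∠ = arctan(800/250) ≈ 72.65°
pole (s+80): 80 + j800 → |·| = √(80²+800²) = √646400 ≈ 803.99, ∠ = arctan(800/80) ≈ 84.29°
pole (s+256): 256 + j800 → |·| = √(256²+800²) = √705536 ≈ 839.96, ∠ = arctan(800/256) ≈ 72.26°
pole at origin: |s| = 800, ∠ = 90.00° (in denominator)
|G| = 50 · 838.15 / 5.4026e+08 ≈ 7.7569e-05
Gain = 20 log₁₀(7.7569e-05) ≈ -82.21 dB
∠G = 72.65° − 246.55° = -173.90°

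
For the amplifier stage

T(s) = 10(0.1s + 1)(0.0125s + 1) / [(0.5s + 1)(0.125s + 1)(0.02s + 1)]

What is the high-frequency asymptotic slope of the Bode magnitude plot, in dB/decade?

-20 dB/decade

Each pole contributes −20 dB/decade at high frequency; each zero contributes +20 dB/decade.
Net: 2 zero(s) − 3 pole(s) → -20 dB/decade.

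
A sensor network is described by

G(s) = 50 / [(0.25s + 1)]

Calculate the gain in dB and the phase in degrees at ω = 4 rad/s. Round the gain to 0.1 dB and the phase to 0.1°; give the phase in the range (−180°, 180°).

31.0 dB, -45.0°

At ω = 4 rad/s:
pole (1 + j4·0.25) = 1 + j1 → |·| ≈ 1.4142, ∠ ≈ 45.00°
|G| = 50 · 1 / (1.4142) ≈ 35.356
Gain = 20 log₁₀(35.356) ≈ 30.97 dB
∠G = (0°) − (45.00°) = -45.00°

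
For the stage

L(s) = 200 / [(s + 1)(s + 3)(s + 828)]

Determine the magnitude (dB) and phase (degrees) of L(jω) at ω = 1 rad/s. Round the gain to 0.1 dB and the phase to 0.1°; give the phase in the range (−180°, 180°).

-25.4 dB, -63.5°

At s = jω = j1:
pole (s+1): 1 + j1 → |·| = √(1²+1²) = √2 ≈ 1.4142, ∠ = arctan(1/1) ≈ 45.00°
pole (s+3): 3 + j1 → |·| = √(3²+1²) = √10 ≈ 3.1623, ∠ = arctan(1/3) ≈ 18.43°
pole (s+828): 828 + j1 → |·| = √(828²+1²) = √685585 ≈ 828, ∠ = arctan(1/828) ≈ 0.07°
|L| = 200 / 3702.9 ≈ 0.054012
Gain = 20 log₁₀(0.054012) ≈ -25.35 dB
∠L = 0.00° − 63.50° = -63.50°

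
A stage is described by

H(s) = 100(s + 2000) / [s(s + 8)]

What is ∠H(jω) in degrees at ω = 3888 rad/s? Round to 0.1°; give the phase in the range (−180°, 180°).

At s = jω = j3888:
zero (s+2000): 2000 + j3888 → |·| = √(2000²+3888²) = √19116544 ≈ 4372.2, ∠ = arctan(3888/2000) ≈ 62.78°
pole (s+8): 8 + j3888 → |·| = √(8²+3888²) = √15116608 ≈ 3888, ∠ = arctan(3888/8) ≈ 89.88°
pole at origin: |s| = 3888, ∠ = 90.00° (in denominator)
∠H = 62.78° − 179.88° = -117.10°

-117.1°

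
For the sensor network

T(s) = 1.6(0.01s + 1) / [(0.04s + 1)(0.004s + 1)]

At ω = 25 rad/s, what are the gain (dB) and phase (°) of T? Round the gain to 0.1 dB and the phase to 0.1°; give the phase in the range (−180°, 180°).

At ω = 25 rad/s:
zero (1 + j25·0.01) = 1 + j0.25 → |·| ≈ 1.0308, ∠ ≈ 14.04°
pole (1 + j25·0.04) = 1 + j1 → |·| ≈ 1.4142, ∠ ≈ 45.00°
pole (1 + j25·0.004) = 1 + j0.1 → |·| ≈ 1.005, ∠ ≈ 5.71°
|T| = 1.6 · 1.0308 / (1.4142 · 1.005) ≈ 1.1604
Gain = 20 log₁₀(1.1604) ≈ 1.29 dB
∠T = (14.04°) − (45.00° + 5.71°) = -36.67°

1.3 dB, -36.7°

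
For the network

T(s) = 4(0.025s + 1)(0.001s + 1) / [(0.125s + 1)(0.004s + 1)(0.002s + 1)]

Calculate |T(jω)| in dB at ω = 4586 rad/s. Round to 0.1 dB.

-33.1 dB

At ω = 4586 rad/s:
zero (1 + j4586·0.025) = 1 + j114.65 → |·| ≈ 114.65, ∠ ≈ 89.50°
zero (1 + j4586·0.001) = 1 + j4.586 → |·| ≈ 4.6938, ∠ ≈ 77.70°
pole (1 + j4586·0.125) = 1 + j573.25 → |·| ≈ 573.25, ∠ ≈ 89.90°
pole (1 + j4586·0.004) = 1 + j18.344 → |·| ≈ 18.371, ∠ ≈ 86.88°
pole (1 + j4586·0.002) = 1 + j9.172 → |·| ≈ 9.2264, ∠ ≈ 83.78°
|T| = 4 · 114.65 · 4.6938 / (573.25 · 18.371 · 9.2264) ≈ 0.022154
Gain = 20 log₁₀(0.022154) ≈ -33.09 dB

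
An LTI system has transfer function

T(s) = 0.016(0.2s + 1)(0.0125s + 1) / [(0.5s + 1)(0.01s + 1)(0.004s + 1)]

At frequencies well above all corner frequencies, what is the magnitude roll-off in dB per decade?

Each pole contributes −20 dB/decade at high frequency; each zero contributes +20 dB/decade.
Net: 2 zero(s) − 3 pole(s) → -20 dB/decade.

-20 dB/decade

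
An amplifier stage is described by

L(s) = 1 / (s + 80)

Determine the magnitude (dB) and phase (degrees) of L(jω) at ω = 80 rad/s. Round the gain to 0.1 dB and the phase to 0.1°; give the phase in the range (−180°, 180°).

-41.1 dB, -45.0°

At s = jω = j80:
pole (s+80): 80 + j80 → |·| = √(80²+80²) = √12800 ≈ 113.14, ∠ = arctan(80/80) ≈ 45.00°
|L| = 1 / 113.14 ≈ 0.0088386
Gain = 20 log₁₀(0.0088386) ≈ -41.07 dB
∠L = 0.00° − 45.00° = -45.00°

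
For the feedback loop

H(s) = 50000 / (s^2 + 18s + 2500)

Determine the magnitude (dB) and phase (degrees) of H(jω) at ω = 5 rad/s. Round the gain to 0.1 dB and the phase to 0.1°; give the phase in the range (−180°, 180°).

26.1 dB, -2.1°

At s = jω = j5:
quadratic: (j5)² + 18·j5 + 2500 = 2475 + j90 → |·| ≈ 2476.6, ∠ ≈ 2.08°
|H| = 50000 / 2476.6 ≈ 20.189
Gain = 20 log₁₀(20.189) ≈ 26.10 dB
∠H = 0.00° − 2.08° = -2.08°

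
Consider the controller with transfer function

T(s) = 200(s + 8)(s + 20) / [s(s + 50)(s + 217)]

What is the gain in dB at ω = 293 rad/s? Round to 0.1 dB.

At s = jω = j293:
zero (s+8): 8 + j293 → |·| = √(8²+293²) = √85913 ≈ 293.11, ∠ = arctan(293/8) ≈ 88.44°
zero (s+20): 20 + j293 → |·| = √(20²+293²) = √86249 ≈ 293.68, ∠ = arctan(293/20) ≈ 86.10°
pole (s+50): 50 + j293 → |·| = √(50²+293²) = √88349 ≈ 297.24, ∠ = arctan(293/50) ≈ 80.32°
pole (s+217): 217 + j293 → |·| = √(217²+293²) = √132938 ≈ 364.61, ∠ = arctan(293/217) ≈ 53.48°
pole at origin: |s| = 293, ∠ = 90.00° (in denominator)
|T| = 200 · 86081 / 3.1754e+07 ≈ 0.54217
Gain = 20 log₁₀(0.54217) ≈ -5.32 dB

-5.3 dB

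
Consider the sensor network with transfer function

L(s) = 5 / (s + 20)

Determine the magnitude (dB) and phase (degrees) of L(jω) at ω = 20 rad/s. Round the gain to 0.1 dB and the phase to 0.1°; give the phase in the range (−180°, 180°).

At s = jω = j20:
pole (s+20): 20 + j20 → |·| = √(20²+20²) = √800 ≈ 28.284, ∠ = arctan(20/20) ≈ 45.00°
|L| = 5 / 28.284 ≈ 0.17678
Gain = 20 log₁₀(0.17678) ≈ -15.05 dB
∠L = 0.00° − 45.00° = -45.00°

-15.1 dB, -45.0°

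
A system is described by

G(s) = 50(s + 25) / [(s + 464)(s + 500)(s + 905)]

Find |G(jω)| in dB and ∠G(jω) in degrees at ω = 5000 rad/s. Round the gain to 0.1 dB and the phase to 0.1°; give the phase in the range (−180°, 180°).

At s = jω = j5000:
zero (s+25): 25 + j5000 → |·| = √(25²+5000²) = √25000625 ≈ 5000.1, ∠ = arctan(5000/25) ≈ 89.71°
pole (s+464): 464 + j5000 → |·| = √(464²+5000²) = √25215296 ≈ 5021.5, ∠ = arctan(5000/464) ≈ 84.70°
pole (s+500): 500 + j5000 → |·| = √(500²+5000²) = √25250000 ≈ 5024.9, ∠ = arctan(5000/500) ≈ 84.29°
pole (s+905): 905 + j5000 → |·| = √(905²+5000²) = √25819025 ≈ 5081.2, ∠ = arctan(5000/905) ≈ 79.74°
|G| = 50 · 5000.1 / 1.2821e+11 ≈ 1.95e-06
Gain = 20 log₁₀(1.95e-06) ≈ -114.20 dB
∠G = 89.71° − 248.73° = -159.02°

-114.2 dB, -159.0°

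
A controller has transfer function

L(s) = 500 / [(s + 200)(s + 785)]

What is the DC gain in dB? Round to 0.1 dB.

L(0) = 500 / (200·785) ≈ 0.0031847
20 log₁₀(0.0031847) ≈ -49.94 dB

-49.9 dB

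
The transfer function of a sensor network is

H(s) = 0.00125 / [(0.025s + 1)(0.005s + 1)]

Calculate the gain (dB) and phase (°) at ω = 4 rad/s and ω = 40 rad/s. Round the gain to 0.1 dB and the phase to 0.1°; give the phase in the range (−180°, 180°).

At ω = 4 rad/s:
pole (1 + j4·0.025) = 1 + j0.1 → |·| ≈ 1.005, ∠ ≈ 5.71°
pole (1 + j4·0.005) = 1 + j0.02 → |·| ≈ 1.0002, ∠ ≈ 1.15°
|H| = 0.00125 · 1 / (1.005 · 1.0002) ≈ 0.0012435
Gain = 20 log₁₀(0.0012435) ≈ -58.11 dB
∠H = (0°) − (5.71° + 1.15°) = -6.86°

At ω = 40 rad/s:
pole (1 + j40·0.025) = 1 + j1 → |·| ≈ 1.4142, ∠ ≈ 45.00°
pole (1 + j40·0.005) = 1 + j0.2 → |·| ≈ 1.0198, ∠ ≈ 11.31°
|H| = 0.00125 · 1 / (1.4142 · 1.0198) ≈ 0.00086673
Gain = 20 log₁₀(0.00086673) ≈ -61.24 dB
∠H = (0°) − (45.00° + 11.31°) = -56.31°

ω = 4: -58.1 dB, -6.9°; ω = 40: -61.2 dB, -56.3°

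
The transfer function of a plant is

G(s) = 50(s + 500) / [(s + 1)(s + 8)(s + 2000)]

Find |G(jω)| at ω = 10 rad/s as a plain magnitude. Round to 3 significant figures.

0.0971

At s = jω = j10:
zero (s+500): 500 + j10 → |·| = √(500²+10²) = √250100 ≈ 500.1, ∠ = arctan(10/500) ≈ 1.15°
pole (s+1): 1 + j10 → |·| = √(1²+10²) = √101 ≈ 10.05, ∠ = arctan(10/1) ≈ 84.29°
pole (s+8): 8 + j10 → |·| = √(8²+10²) = √164 ≈ 12.806, ∠ = arctan(10/8) ≈ 51.34°
pole (s+2000): 2000 + j10 → |·| = √(2000²+10²) = √4000100 ≈ 2000, ∠ = arctan(10/2000) ≈ 0.29°
|G| = 50 · 500.1 / 2.574e+05 ≈ 0.097145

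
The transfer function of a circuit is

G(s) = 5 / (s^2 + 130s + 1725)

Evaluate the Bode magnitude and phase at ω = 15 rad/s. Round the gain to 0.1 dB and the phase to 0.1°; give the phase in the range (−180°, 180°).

-53.8 dB, -52.4°

Substitute s = j15:
Numerator: 5 = 5 + j0
Denominator: (j15)^2 + 130(j15) + 1725 = 1500 + j1950
|N| = √(5² + 0²) ≈ 5, ∠N ≈ 0.00°
|D| = √(1500² + 1950²) ≈ 2460.2, ∠D ≈ 52.43°
|G| = 5 / 2460.2 ≈ 0.0020324
Gain = 20 log₁₀(0.0020324) ≈ -53.84 dB
∠G = 0.00° − 52.43° = -52.43°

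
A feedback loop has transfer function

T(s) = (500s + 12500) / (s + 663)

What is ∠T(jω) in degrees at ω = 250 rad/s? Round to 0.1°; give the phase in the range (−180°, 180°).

Substitute s = j250:
Numerator: 500(j250) + 12500 = 12500 + j125000
Denominator: (j250) + 663 = 663 + j250
|N| = √(12500² + 125000²) ≈ 1.2562e+05, ∠N ≈ 84.29°
|D| = √(663² + 250²) ≈ 708.57, ∠D ≈ 20.66°
∠T = 84.29° − 20.66° = 63.63°

63.6°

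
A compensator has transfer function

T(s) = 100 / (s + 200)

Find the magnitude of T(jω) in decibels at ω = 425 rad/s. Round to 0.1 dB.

-13.4 dB

Substitute s = j425:
Numerator: 100 = 100 + j0
Denominator: (j425) + 200 = 200 + j425
|N| = √(100² + 0²) ≈ 100, ∠N ≈ 0.00°
|D| = √(200² + 425²) ≈ 469.71, ∠D ≈ 64.80°
|T| = 100 / 469.71 ≈ 0.2129
Gain = 20 log₁₀(0.2129) ≈ -13.44 dB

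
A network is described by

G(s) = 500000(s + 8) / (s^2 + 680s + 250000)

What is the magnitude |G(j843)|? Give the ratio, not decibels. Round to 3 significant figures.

At s = jω = j843:
zero (s+8): 8 + j843 → |·| = √(8²+843²) = √710713 ≈ 843.04, ∠ = arctan(843/8) ≈ 89.46°
quadratic: (j843)² + 680·j843 + 250000 = -460649 + j573240 → |·| ≈ 7.3539e+05, ∠ ≈ 128.78°
|G| = 500000 · 843.04 / 7.3539e+05 ≈ 573.19

573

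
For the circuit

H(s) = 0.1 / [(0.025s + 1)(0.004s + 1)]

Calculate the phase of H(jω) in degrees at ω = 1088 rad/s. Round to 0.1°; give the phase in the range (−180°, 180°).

-165.0°

At ω = 1088 rad/s:
pole (1 + j1088·0.025) = 1 + j27.2 → |·| ≈ 27.218, ∠ ≈ 87.89°
pole (1 + j1088·0.004) = 1 + j4.352 → |·| ≈ 4.4654, ∠ ≈ 77.06°
∠H = (0°) − (87.89° + 77.06°) = -164.95°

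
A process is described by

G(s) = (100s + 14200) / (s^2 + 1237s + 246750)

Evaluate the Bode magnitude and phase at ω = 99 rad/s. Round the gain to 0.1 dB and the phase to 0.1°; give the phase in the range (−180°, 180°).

-23.8 dB, 7.6°

Substitute s = j99:
Numerator: 100(j99) + 14200 = 14200 + j9900
Denominator: (j99)^2 + 1237(j99) + 246750 = 236949 + j122463
|N| = √(14200² + 9900²) ≈ 17310, ∠N ≈ 34.88°
|D| = √(236949² + 122463²) ≈ 2.6672e+05, ∠D ≈ 27.33°
|G| = 17310 / 2.6672e+05 ≈ 0.0649
Gain = 20 log₁₀(0.0649) ≈ -23.76 dB
∠G = 34.88° − 27.33° = 7.55°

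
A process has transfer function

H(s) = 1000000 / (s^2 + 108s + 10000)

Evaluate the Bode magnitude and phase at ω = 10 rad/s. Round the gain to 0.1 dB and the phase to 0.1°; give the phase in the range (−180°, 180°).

At s = jω = j10:
quadratic: (j10)² + 108·j10 + 10000 = 9900 + j1080 → |·| ≈ 9958.7, ∠ ≈ 6.23°
|H| = 1000000 / 9958.7 ≈ 100.41
Gain = 20 log₁₀(100.41) ≈ 40.04 dB
∠H = 0.00° − 6.23° = -6.23°

40.0 dB, -6.2°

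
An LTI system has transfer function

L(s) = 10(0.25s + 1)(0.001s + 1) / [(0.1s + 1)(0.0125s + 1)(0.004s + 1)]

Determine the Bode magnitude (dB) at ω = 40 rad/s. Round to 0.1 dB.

At ω = 40 rad/s:
zero (1 + j40·0.25) = 1 + j10 → |·| ≈ 10.05, ∠ ≈ 84.29°
zero (1 + j40·0.001) = 1 + j0.04 → |·| ≈ 1.0008, ∠ ≈ 2.29°
pole (1 + j40·0.1) = 1 + j4 → |·| ≈ 4.1231, ∠ ≈ 75.96°
pole (1 + j40·0.0125) = 1 + j0.5 → |·| ≈ 1.118, ∠ ≈ 26.57°
pole (1 + j40·0.004) = 1 + j0.16 → |·| ≈ 1.0127, ∠ ≈ 9.09°
|L| = 10 · 10.05 · 1.0008 / (4.1231 · 1.118 · 1.0127) ≈ 21.546
Gain = 20 log₁₀(21.546) ≈ 26.67 dB

26.7 dB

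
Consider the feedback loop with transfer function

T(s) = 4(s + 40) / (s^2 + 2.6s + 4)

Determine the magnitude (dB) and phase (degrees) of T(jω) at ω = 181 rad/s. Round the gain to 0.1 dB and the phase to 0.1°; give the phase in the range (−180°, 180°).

-32.9 dB, -101.6°

At s = jω = j181:
zero (s+40): 40 + j181 → |·| = √(40²+181²) = √34361 ≈ 185.37, ∠ = arctan(181/40) ≈ 77.54°
quadratic: (j181)² + 2.6·j181 + 4 = -32757 + j470.6 → |·| ≈ 32760, ∠ ≈ 179.18°
|T| = 4 · 185.37 / 32760 ≈ 0.022634
Gain = 20 log₁₀(0.022634) ≈ -32.90 dB
∠T = 77.54° − 179.18° = -101.64°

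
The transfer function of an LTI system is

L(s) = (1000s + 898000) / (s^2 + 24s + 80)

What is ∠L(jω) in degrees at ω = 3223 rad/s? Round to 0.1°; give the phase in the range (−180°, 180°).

-105.1°

Substitute s = j3223:
Numerator: 1000(j3223) + 898000 = 898000 + j3223000
Denominator: (j3223)^2 + 24(j3223) + 80 = -10387649 + j77352
|N| = √(898000² + 3223000²) ≈ 3.3458e+06, ∠N ≈ 74.43°
|D| = √(10387649² + 77352²) ≈ 1.0388e+07, ∠D ≈ 179.57°
∠L = 74.43° − 179.57° = -105.14°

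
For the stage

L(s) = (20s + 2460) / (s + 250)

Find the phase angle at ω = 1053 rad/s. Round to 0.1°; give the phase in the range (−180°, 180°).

Substitute s = j1053:
Numerator: 20(j1053) + 2460 = 2460 + j21060
Denominator: (j1053) + 250 = 250 + j1053
|N| = √(2460² + 21060²) ≈ 21203, ∠N ≈ 83.34°
|D| = √(250² + 1053²) ≈ 1082.3, ∠D ≈ 76.64°
∠L = 83.34° − 76.64° = 6.70°

6.7°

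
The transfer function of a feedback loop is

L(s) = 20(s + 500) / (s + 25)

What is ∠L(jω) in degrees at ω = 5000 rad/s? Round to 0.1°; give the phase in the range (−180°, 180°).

-5.4°

At s = jω = j5000:
zero (s+500): 500 + j5000 → |·| = √(500²+5000²) = √25250000 ≈ 5024.9, ∠ = arctan(5000/500) ≈ 84.29°
pole (s+25): 25 + j5000 → |·| = √(25²+5000²) = √25000625 ≈ 5000.1, ∠ = arctan(5000/25) ≈ 89.71°
∠L = 84.29° − 89.71° = -5.42°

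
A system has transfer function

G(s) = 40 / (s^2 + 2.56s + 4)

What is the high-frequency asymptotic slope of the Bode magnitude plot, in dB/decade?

-40 dB/decade

Each pole contributes −20 dB/decade at high frequency; each zero contributes +20 dB/decade.
Net: 0 zero(s) − 2 pole(s) → -40 dB/decade.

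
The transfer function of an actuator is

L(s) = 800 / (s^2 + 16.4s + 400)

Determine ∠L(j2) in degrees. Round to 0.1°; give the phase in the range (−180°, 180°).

-4.7°

At s = jω = j2:
quadratic: (j2)² + 16.4·j2 + 400 = 396 + j32.8 → |·| ≈ 397.36, ∠ ≈ 4.73°
∠L = 0.00° − 4.73° = -4.73°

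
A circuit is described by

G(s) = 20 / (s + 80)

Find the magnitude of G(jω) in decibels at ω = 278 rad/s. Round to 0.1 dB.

Substitute s = j278:
Numerator: 20 = 20 + j0
Denominator: (j278) + 80 = 80 + j278
|N| = √(20² + 0²) ≈ 20, ∠N ≈ 0.00°
|D| = √(80² + 278²) ≈ 289.28, ∠D ≈ 73.95°
|G| = 20 / 289.28 ≈ 0.069137
Gain = 20 log₁₀(0.069137) ≈ -23.21 dB

-23.2 dB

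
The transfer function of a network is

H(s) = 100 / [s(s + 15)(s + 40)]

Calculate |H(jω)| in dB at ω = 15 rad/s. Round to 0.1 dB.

-42.7 dB

At s = jω = j15:
pole (s+15): 15 + j15 → |·| = √(15²+15²) = √450 ≈ 21.213, ∠ = arctan(15/15) ≈ 45.00°
pole (s+40): 40 + j15 → |·| = √(40²+15²) = √1825 ≈ 42.72, ∠ = arctan(15/40) ≈ 20.56°
pole at origin: |s| = 15, ∠ = 90.00° (in denominator)
|H| = 100 / 13593 ≈ 0.0073567
Gain = 20 log₁₀(0.0073567) ≈ -42.67 dB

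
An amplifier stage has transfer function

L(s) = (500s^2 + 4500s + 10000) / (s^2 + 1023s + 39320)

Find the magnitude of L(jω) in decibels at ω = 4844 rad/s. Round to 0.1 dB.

Substitute s = j4844:
Numerator: 500(j4844)^2 + 4500(j4844) + 10000 = -11732158000 + j21798000
Denominator: (j4844)^2 + 1023(j4844) + 39320 = -23425016 + j4955412
|N| = √(11732158000² + 21798000²) ≈ 1.1732e+10, ∠N ≈ 179.89°
|D| = √(23425016² + 4955412²) ≈ 2.3943e+07, ∠D ≈ 168.06°
|L| = 1.1732e+10 / 2.3943e+07 ≈ 490
Gain = 20 log₁₀(490) ≈ 53.80 dB

53.8 dB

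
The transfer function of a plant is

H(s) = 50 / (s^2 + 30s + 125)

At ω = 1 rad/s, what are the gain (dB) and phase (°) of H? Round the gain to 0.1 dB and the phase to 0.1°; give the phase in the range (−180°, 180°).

Substitute s = j1:
Numerator: 50 = 50 + j0
Denominator: (j1)^2 + 30(j1) + 125 = 124 + j30
|N| = √(50² + 0²) ≈ 50, ∠N ≈ 0.00°
|D| = √(124² + 30²) ≈ 127.58, ∠D ≈ 13.60°
|H| = 50 / 127.58 ≈ 0.39191
Gain = 20 log₁₀(0.39191) ≈ -8.14 dB
∠H = 0.00° − 13.60° = -13.60°

-8.1 dB, -13.6°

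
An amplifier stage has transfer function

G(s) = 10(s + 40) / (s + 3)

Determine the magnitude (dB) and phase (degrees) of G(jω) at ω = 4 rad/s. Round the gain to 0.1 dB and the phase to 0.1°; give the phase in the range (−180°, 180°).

At s = jω = j4:
zero (s+40): 40 + j4 → |·| = √(40²+4²) = √1616 ≈ 40.2, ∠ = arctan(4/40) ≈ 5.71°
pole (s+3): 3 + j4 → |·| = √(3²+4²) = √25 ≈ 5, ∠ = arctan(4/3) ≈ 53.13°
|G| = 10 · 40.2 / 5 ≈ 80.4
Gain = 20 log₁₀(80.4) ≈ 38.11 dB
∠G = 5.71° − 53.13° = -47.42°

38.1 dB, -47.4°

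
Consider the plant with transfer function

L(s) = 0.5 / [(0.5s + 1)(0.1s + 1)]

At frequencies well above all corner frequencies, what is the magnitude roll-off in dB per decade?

Each pole contributes −20 dB/decade at high frequency; each zero contributes +20 dB/decade.
Net: 0 zero(s) − 2 pole(s) → -40 dB/decade.

-40 dB/decade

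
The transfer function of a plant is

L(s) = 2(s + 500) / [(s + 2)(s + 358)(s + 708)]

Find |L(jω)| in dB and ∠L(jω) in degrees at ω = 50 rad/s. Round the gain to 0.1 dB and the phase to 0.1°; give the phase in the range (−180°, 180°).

At s = jω = j50:
zero (s+500): 500 + j50 → |·| = √(500²+50²) = √252500 ≈ 502.49, ∠ = arctan(50/500) ≈ 5.71°
pole (s+2): 2 + j50 → |·| = √(2²+50²) = √2504 ≈ 50.04, ∠ = arctan(50/2) ≈ 87.71°
pole (s+358): 358 + j50 → |·| = √(358²+50²) = √130664 ≈ 361.47, ∠ = arctan(50/358) ≈ 7.95°
pole (s+708): 708 + j50 → |·| = √(708²+50²) = √503764 ≈ 709.76, ∠ = arctan(50/708) ≈ 4.04°
|L| = 2 · 502.49 / 1.2838e+07 ≈ 7.8282e-05
Gain = 20 log₁₀(7.8282e-05) ≈ -82.13 dB
∠L = 5.71° − 99.70° = -93.99°

-82.1 dB, -94.0°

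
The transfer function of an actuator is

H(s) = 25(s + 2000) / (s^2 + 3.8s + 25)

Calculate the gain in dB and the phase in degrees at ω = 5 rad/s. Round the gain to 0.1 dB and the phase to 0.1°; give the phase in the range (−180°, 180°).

68.4 dB, -89.9°

At s = jω = j5:
zero (s+2000): 2000 + j5 → |·| = √(2000²+5²) = √4000025 ≈ 2000, ∠ = arctan(5/2000) ≈ 0.14°
quadratic: (j5)² + 3.8·j5 + 25 = 0 + j19 → |·| ≈ 19, ∠ ≈ 90.00°
|H| = 25 · 2000 / 19 ≈ 2631.6
Gain = 20 log₁₀(2631.6) ≈ 68.40 dB
∠H = 0.14° − 90.00° = -89.86°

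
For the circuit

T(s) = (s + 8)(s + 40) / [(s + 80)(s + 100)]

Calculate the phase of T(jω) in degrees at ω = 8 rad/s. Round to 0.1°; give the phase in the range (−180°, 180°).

46.0°

At s = jω = j8:
zero (s+8): 8 + j8 → |·| = √(8²+8²) = √128 ≈ 11.314, ∠ = arctan(8/8) ≈ 45.00°
zero (s+40): 40 + j8 → |·| = √(40²+8²) = √1664 ≈ 40.792, ∠ = arctan(8/40) ≈ 11.31°
pole (s+80): 80 + j8 → |·| = √(80²+8²) = √6464 ≈ 80.399, ∠ = arctan(8/80) ≈ 5.71°
pole (s+100): 100 + j8 → |·| = √(100²+8²) = √10064 ≈ 100.32, ∠ = arctan(8/100) ≈ 4.57°
∠T = 56.31° − 10.28° = 46.03°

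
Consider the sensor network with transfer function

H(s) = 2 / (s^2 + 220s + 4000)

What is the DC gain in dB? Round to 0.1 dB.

H(0) = 2 / 4000 = 0.0005
20 log₁₀(0.0005) ≈ -66.02 dB

-66.0 dB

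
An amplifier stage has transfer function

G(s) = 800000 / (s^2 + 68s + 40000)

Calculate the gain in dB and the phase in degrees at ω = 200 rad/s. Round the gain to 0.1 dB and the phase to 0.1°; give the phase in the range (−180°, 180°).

At s = jω = j200:
quadratic: (j200)² + 68·j200 + 40000 = 0 + j13600 → |·| ≈ 13600, ∠ ≈ 90.00°
|G| = 800000 / 13600 ≈ 58.824
Gain = 20 log₁₀(58.824) ≈ 35.39 dB
∠G = 0.00° − 90.00° = -90.00°

35.4 dB, -90.0°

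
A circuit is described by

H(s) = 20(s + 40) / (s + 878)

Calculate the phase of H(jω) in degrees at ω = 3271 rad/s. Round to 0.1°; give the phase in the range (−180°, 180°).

14.3°

At s = jω = j3271:
zero (s+40): 40 + j3271 → |·| = √(40²+3271²) = √10701041 ≈ 3271.2, ∠ = arctan(3271/40) ≈ 89.30°
pole (s+878): 878 + j3271 → |·| = √(878²+3271²) = √11470325 ≈ 3386.8, ∠ = arctan(3271/878) ≈ 74.97°
∠H = 89.30° − 74.97° = 14.33°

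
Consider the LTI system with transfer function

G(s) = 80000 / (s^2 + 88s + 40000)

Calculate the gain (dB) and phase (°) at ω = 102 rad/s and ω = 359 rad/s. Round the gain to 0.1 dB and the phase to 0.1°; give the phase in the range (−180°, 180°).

At s = jω = j102:
quadratic: (j102)² + 88·j102 + 40000 = 29596 + j8976 → |·| ≈ 30927, ∠ ≈ 16.87°
|G| = 80000 / 30927 ≈ 2.5867
Gain = 20 log₁₀(2.5867) ≈ 8.25 dB
∠G = 0.00° − 16.87° = -16.87°

At s = jω = j359:
quadratic: (j359)² + 88·j359 + 40000 = -88881 + j31592 → |·| ≈ 94329, ∠ ≈ 160.43°
|G| = 80000 / 94329 ≈ 0.8481
Gain = 20 log₁₀(0.8481) ≈ -1.43 dB
∠G = 0.00° − 160.43° = -160.43°

ω = 102: 8.3 dB, -16.9°; ω = 359: -1.4 dB, -160.4°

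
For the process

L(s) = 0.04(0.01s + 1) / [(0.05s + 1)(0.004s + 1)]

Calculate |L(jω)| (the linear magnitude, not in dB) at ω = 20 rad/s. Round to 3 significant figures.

0.0288

At ω = 20 rad/s:
zero (1 + j20·0.01) = 1 + j0.2 → |·| ≈ 1.0198, ∠ ≈ 11.31°
pole (1 + j20·0.05) = 1 + j1 → |·| ≈ 1.4142, ∠ ≈ 45.00°
pole (1 + j20·0.004) = 1 + j0.08 → |·| ≈ 1.0032, ∠ ≈ 4.57°
|L| = 0.04 · 1.0198 / (1.4142 · 1.0032) ≈ 0.028753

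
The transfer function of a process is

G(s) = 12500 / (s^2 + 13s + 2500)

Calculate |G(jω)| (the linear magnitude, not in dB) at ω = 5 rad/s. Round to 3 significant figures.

At s = jω = j5:
quadratic: (j5)² + 13·j5 + 2500 = 2475 + j65 → |·| ≈ 2475.9, ∠ ≈ 1.50°
|G| = 12500 / 2475.9 ≈ 5.0487

5.05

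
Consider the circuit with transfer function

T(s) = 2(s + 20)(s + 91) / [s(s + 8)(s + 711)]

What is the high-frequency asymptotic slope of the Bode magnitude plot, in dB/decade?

Each pole contributes −20 dB/decade at high frequency; each zero contributes +20 dB/decade.
Net: 2 zero(s) − 3 pole(s) → -20 dB/decade.

-20 dB/decade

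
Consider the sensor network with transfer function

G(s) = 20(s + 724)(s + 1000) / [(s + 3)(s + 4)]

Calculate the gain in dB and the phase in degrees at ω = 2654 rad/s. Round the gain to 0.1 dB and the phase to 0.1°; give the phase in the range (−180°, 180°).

At s = jω = j2654:
zero (s+724): 724 + j2654 → |·| = √(724²+2654²) = √7567892 ≈ 2751, ∠ = arctan(2654/724) ≈ 74.74°
zero (s+1000): 1000 + j2654 → |·| = √(1000²+2654²) = √8043716 ≈ 2836.1, ∠ = arctan(2654/1000) ≈ 69.35°
pole (s+3): 3 + j2654 → |·| = √(3²+2654²) = √7043725 ≈ 2654, ∠ = arctan(2654/3) ≈ 89.94°
pole (s+4): 4 + j2654 → |·| = √(4²+2654²) = √7043732 ≈ 2654, ∠ = arctan(2654/4) ≈ 89.91°
|G| = 20 · 7.8021e+06 / 7.0437e+06 ≈ 22.153
Gain = 20 log₁₀(22.153) ≈ 26.91 dB
∠G = 144.09° − 179.85° = -35.76°

26.9 dB, -35.8°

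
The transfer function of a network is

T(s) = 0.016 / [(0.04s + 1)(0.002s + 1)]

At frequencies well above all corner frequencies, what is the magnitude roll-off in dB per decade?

Each pole contributes −20 dB/decade at high frequency; each zero contributes +20 dB/decade.
Net: 0 zero(s) − 2 pole(s) → -40 dB/decade.

-40 dB/decade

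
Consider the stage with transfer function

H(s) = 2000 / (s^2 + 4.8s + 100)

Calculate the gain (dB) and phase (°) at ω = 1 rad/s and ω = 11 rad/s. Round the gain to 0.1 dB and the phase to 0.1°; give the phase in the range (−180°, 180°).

At s = jω = j1:
quadratic: (j1)² + 4.8·j1 + 100 = 99 + j4.8 → |·| ≈ 99.116, ∠ ≈ 2.78°
|H| = 2000 / 99.116 ≈ 20.178
Gain = 20 log₁₀(20.178) ≈ 26.10 dB
∠H = 0.00° − 2.78° = -2.78°

At s = jω = j11:
quadratic: (j11)² + 4.8·j11 + 100 = -21 + j52.8 → |·| ≈ 56.823, ∠ ≈ 111.69°
|H| = 2000 / 56.823 ≈ 35.197
Gain = 20 log₁₀(35.197) ≈ 30.93 dB
∠H = 0.00° − 111.69° = -111.69°

ω = 1: 26.1 dB, -2.8°; ω = 11: 30.9 dB, -111.7°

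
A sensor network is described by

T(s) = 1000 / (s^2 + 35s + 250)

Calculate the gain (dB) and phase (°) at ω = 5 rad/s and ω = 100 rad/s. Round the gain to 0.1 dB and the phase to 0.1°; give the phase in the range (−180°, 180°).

Substitute s = j5:
Numerator: 1000 = 1000 + j0
Denominator: (j5)^2 + 35(j5) + 250 = 225 + j175
|N| = √(1000² + 0²) ≈ 1000, ∠N ≈ 0.00°
|D| = √(225² + 175²) ≈ 285.04, ∠D ≈ 37.87°
|T| = 1000 / 285.04 ≈ 3.5083
Gain = 20 log₁₀(3.5083) ≈ 10.90 dB
∠T = 0.00° − 37.87° = -37.87°

Substitute s = j100:
Numerator: 1000 = 1000 + j0
Denominator: (j100)^2 + 35(j100) + 250 = -9750 + j3500
|N| = √(1000² + 0²) ≈ 1000, ∠N ≈ 0.00°
|D| = √(9750² + 3500²) ≈ 10359, ∠D ≈ 160.25°
|T| = 1000 / 10359 ≈ 0.096534
Gain = 20 log₁₀(0.096534) ≈ -20.31 dB
∠T = 0.00° − 160.25° = -160.25°

ω = 5: 10.9 dB, -37.9°; ω = 100: -20.3 dB, -160.3°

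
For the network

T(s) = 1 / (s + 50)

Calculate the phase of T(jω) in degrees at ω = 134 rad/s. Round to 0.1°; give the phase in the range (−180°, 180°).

-69.5°

At s = jω = j134:
pole (s+50): 50 + j134 → |·| = √(50²+134²) = √20456 ≈ 143.02, ∠ = arctan(134/50) ≈ 69.54°
∠T = 0.00° − 69.54° = -69.54°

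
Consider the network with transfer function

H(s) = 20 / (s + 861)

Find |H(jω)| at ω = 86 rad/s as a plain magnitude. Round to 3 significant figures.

At s = jω = j86:
pole (s+861): 861 + j86 → |·| = √(861²+86²) = √748717 ≈ 865.28, ∠ = arctan(86/861) ≈ 5.70°
|H| = 20 / 865.28 ≈ 0.023114

0.0231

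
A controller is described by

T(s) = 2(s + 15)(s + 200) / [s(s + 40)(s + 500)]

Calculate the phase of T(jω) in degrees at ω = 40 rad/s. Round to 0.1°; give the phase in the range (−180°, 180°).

At s = jω = j40:
zero (s+15): 15 + j40 → |·| = √(15²+40²) = √1825 ≈ 42.72, ∠ = arctan(40/15) ≈ 69.44°
zero (s+200): 200 + j40 → |·| = √(200²+40²) = √41600 ≈ 203.96, ∠ = arctan(40/200) ≈ 11.31°
pole (s+40): 40 + j40 → |·| = √(40²+40²) = √3200 ≈ 56.569, ∠ = arctan(40/40) ≈ 45.00°
pole (s+500): 500 + j40 → |·| = √(500²+40²) = √251600 ≈ 501.6, ∠ = arctan(40/500) ≈ 4.57°
pole at origin: |s| = 40, ∠ = 90.00° (in denominator)
∠T = 80.75° − 139.57° = -58.82°

-58.8°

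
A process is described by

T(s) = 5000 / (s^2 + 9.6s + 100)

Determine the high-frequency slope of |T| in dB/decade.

Each pole contributes −20 dB/decade at high frequency; each zero contributes +20 dB/decade.
Net: 0 zero(s) − 2 pole(s) → -40 dB/decade.

-40 dB/decade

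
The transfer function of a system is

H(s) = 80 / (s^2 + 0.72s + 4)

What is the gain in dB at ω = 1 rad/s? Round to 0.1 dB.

28.3 dB

At s = jω = j1:
quadratic: (j1)² + 0.72·j1 + 4 = 3 + j0.72 → |·| ≈ 3.0852, ∠ ≈ 13.50°
|H| = 80 / 3.0852 ≈ 25.93
Gain = 20 log₁₀(25.93) ≈ 28.28 dB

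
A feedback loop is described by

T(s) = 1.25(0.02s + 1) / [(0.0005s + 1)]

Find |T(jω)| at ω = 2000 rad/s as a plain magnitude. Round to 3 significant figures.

35.4

At ω = 2000 rad/s:
zero (1 + j2000·0.02) = 1 + j40 → |·| ≈ 40.012, ∠ ≈ 88.57°
pole (1 + j2000·0.0005) = 1 + j1 → |·| ≈ 1.4142, ∠ ≈ 45.00°
|T| = 1.25 · 40.012 / (1.4142) ≈ 35.366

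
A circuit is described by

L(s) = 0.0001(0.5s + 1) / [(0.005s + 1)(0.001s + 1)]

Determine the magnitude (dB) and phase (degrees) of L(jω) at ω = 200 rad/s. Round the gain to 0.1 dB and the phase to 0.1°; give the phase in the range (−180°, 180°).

At ω = 200 rad/s:
zero (1 + j200·0.5) = 1 + j100 → |·| ≈ 100, ∠ ≈ 89.43°
pole (1 + j200·0.005) = 1 + j1 → |·| ≈ 1.4142, ∠ ≈ 45.00°
pole (1 + j200·0.001) = 1 + j0.2 → |·| ≈ 1.0198, ∠ ≈ 11.31°
|L| = 0.0001 · 100 / (1.4142 · 1.0198) ≈ 0.0069338
Gain = 20 log₁₀(0.0069338) ≈ -43.18 dB
∠L = (89.43°) − (45.00° + 11.31°) = 33.12°

-43.2 dB, 33.1°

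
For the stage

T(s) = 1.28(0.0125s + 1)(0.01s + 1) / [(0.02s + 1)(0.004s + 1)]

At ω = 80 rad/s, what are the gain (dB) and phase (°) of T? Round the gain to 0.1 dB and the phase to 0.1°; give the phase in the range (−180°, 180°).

1.4 dB, 7.9°

At ω = 80 rad/s:
zero (1 + j80·0.0125) = 1 + j1 → |·| ≈ 1.4142, ∠ ≈ 45.00°
zero (1 + j80·0.01) = 1 + j0.8 → |·| ≈ 1.2806, ∠ ≈ 38.66°
pole (1 + j80·0.02) = 1 + j1.6 → |·| ≈ 1.8868, ∠ ≈ 57.99°
pole (1 + j80·0.004) = 1 + j0.32 → |·| ≈ 1.05, ∠ ≈ 17.74°
|T| = 1.28 · 1.4142 · 1.2806 / (1.8868 · 1.05) ≈ 1.1701
Gain = 20 log₁₀(1.1701) ≈ 1.36 dB
∠T = (45.00° + 38.66°) − (57.99° + 17.74°) = 7.93°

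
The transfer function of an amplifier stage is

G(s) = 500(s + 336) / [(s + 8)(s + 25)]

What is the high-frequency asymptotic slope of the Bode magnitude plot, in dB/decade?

-20 dB/decade

Each pole contributes −20 dB/decade at high frequency; each zero contributes +20 dB/decade.
Net: 1 zero(s) − 2 pole(s) → -20 dB/decade.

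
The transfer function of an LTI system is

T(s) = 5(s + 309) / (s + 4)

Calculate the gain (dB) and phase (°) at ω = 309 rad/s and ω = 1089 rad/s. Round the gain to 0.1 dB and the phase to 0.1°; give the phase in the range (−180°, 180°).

At s = jω = j309:
zero (s+309): 309 + j309 → |·| = √(309²+309²) = √190962 ≈ 436.99, ∠ = arctan(309/309) ≈ 45.00°
pole (s+4): 4 + j309 → |·| = √(4²+309²) = √95497 ≈ 309.03, ∠ = arctan(309/4) ≈ 89.26°
|T| = 5 · 436.99 / 309.03 ≈ 7.0703
Gain = 20 log₁₀(7.0703) ≈ 16.99 dB
∠T = 45.00° − 89.26° = -44.26°

At s = jω = j1089:
zero (s+309): 309 + j1089 → |·| = √(309²+1089²) = √1281402 ≈ 1132, ∠ = arctan(1089/309) ≈ 74.16°
pole (s+4): 4 + j1089 → |·| = √(4²+1089²) = √1185937 ≈ 1089, ∠ = arctan(1089/4) ≈ 89.79°
|T| = 5 · 1132 / 1089 ≈ 5.1974
Gain = 20 log₁₀(5.1974) ≈ 14.32 dB
∠T = 74.16° − 89.79° = -15.63°

ω = 309: 17.0 dB, -44.3°; ω = 1089: 14.3 dB, -15.6°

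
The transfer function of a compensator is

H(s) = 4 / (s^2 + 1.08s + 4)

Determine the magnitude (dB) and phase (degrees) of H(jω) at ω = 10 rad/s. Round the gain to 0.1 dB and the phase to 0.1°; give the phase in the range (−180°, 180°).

-27.7 dB, -173.6°

At s = jω = j10:
quadratic: (j10)² + 1.08·j10 + 4 = -96 + j10.8 → |·| ≈ 96.606, ∠ ≈ 173.58°
|H| = 4 / 96.606 ≈ 0.041405
Gain = 20 log₁₀(0.041405) ≈ -27.66 dB
∠H = 0.00° − 173.58° = -173.58°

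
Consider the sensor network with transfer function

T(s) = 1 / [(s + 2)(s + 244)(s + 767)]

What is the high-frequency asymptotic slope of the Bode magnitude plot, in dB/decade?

Each pole contributes −20 dB/decade at high frequency; each zero contributes +20 dB/decade.
Net: 0 zero(s) − 3 pole(s) → -60 dB/decade.

-60 dB/decade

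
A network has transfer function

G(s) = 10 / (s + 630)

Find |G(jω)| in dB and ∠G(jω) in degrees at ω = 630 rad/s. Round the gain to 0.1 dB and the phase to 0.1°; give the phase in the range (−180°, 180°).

Substitute s = j630:
Numerator: 10 = 10 + j0
Denominator: (j630) + 630 = 630 + j630
|N| = √(10² + 0²) ≈ 10, ∠N ≈ 0.00°
|D| = √(630² + 630²) ≈ 890.95, ∠D ≈ 45.00°
|G| = 10 / 890.95 ≈ 0.011224
Gain = 20 log₁₀(0.011224) ≈ -39.00 dB
∠G = 0.00° − 45.00° = -45.00°

-39.0 dB, -45.0°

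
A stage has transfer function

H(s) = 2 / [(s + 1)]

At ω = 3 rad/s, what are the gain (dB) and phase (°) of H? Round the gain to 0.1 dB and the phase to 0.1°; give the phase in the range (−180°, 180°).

At ω = 3 rad/s:
pole (1 + j3·1) = 1 + j3 → |·| ≈ 3.1623, ∠ ≈ 71.57°
|H| = 2 · 1 / (3.1623) ≈ 0.63245
Gain = 20 log₁₀(0.63245) ≈ -3.98 dB
∠H = (0°) − (71.57°) = -71.57°

-4.0 dB, -71.6°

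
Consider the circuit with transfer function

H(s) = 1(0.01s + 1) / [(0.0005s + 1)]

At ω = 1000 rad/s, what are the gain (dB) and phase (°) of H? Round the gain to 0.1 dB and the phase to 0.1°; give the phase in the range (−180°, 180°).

19.1 dB, 57.7°

At ω = 1000 rad/s:
zero (1 + j1000·0.01) = 1 + j10 → |·| ≈ 10.05, ∠ ≈ 84.29°
pole (1 + j1000·0.0005) = 1 + j0.5 → |·| ≈ 1.118, ∠ ≈ 26.57°
|H| = 1 · 10.05 / (1.118) ≈ 8.9893
Gain = 20 log₁₀(8.9893) ≈ 19.07 dB
∠H = (84.29°) − (26.57°) = 57.72°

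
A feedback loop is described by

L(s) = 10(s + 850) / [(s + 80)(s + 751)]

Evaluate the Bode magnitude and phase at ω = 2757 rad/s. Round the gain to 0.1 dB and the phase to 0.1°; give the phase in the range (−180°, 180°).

At s = jω = j2757:
zero (s+850): 850 + j2757 → |·| = √(850²+2757²) = √8323549 ≈ 2885.1, ∠ = arctan(2757/850) ≈ 72.87°
pole (s+80): 80 + j2757 → |·| = √(80²+2757²) = √7607449 ≈ 2758.2, ∠ = arctan(2757/80) ≈ 88.34°
pole (s+751): 751 + j2757 → |·| = √(751²+2757²) = √8165050 ≈ 2857.5, ∠ = arctan(2757/751) ≈ 74.76°
|L| = 10 · 2885.1 / 7.8816e+06 ≈ 0.0036606
Gain = 20 log₁₀(0.0036606) ≈ -48.73 dB
∠L = 72.87° − 163.10° = -90.23°

-48.7 dB, -90.2°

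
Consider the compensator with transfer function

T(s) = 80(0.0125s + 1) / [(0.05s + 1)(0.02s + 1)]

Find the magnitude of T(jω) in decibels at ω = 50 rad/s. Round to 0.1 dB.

At ω = 50 rad/s:
zero (1 + j50·0.0125) = 1 + j0.625 → |·| ≈ 1.1792, ∠ ≈ 32.01°
pole (1 + j50·0.05) = 1 + j2.5 → |·| ≈ 2.6926, ∠ ≈ 68.20°
pole (1 + j50·0.02) = 1 + j1 → |·| ≈ 1.4142, ∠ ≈ 45.00°
|T| = 80 · 1.1792 / (2.6926 · 1.4142) ≈ 24.774
Gain = 20 log₁₀(24.774) ≈ 27.88 dB

27.9 dB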